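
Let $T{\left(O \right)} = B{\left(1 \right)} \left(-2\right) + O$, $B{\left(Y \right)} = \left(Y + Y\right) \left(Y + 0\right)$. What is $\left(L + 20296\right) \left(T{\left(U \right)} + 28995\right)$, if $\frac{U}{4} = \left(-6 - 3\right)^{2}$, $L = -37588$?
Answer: $-506914980$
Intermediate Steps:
$B{\left(Y \right)} = 2 Y^{2}$ ($B{\left(Y \right)} = 2 Y Y = 2 Y^{2}$)
$U = 324$ ($U = 4 \left(-6 - 3\right)^{2} = 4 \left(-9\right)^{2} = 4 \cdot 81 = 324$)
$T{\left(O \right)} = -4 + O$ ($T{\left(O \right)} = 2 \cdot 1^{2} \left(-2\right) + O = 2 \cdot 1 \left(-2\right) + O = 2 \left(-2\right) + O = -4 + O$)
$\left(L + 20296\right) \left(T{\left(U \right)} + 28995\right) = \left(-37588 + 20296\right) \left(\left(-4 + 324\right) + 28995\right) = - 17292 \left(320 + 28995\right) = \left(-17292\right) 29315 = -506914980$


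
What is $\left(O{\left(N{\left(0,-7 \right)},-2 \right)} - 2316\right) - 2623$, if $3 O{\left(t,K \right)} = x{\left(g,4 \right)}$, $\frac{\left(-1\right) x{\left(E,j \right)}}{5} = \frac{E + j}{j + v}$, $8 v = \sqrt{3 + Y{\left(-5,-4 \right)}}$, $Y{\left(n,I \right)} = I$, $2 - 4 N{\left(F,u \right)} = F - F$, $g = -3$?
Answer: $- \frac{3037741}{615} + \frac{8 i}{615} \approx -4939.4 + 0.013008 i$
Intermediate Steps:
$N{\left(F,u \right)} = \frac{1}{2}$ ($N{\left(F,u \right)} = \frac{1}{2} - \frac{F - F}{4} = \frac{1}{2} - 0 = \frac{1}{2} + 0 = \frac{1}{2}$)
$v = \frac{i}{8}$ ($v = \frac{\sqrt{3 - 4}}{8} = \frac{\sqrt{-1}}{8} = \frac{i}{8} \approx 0.125 i$)
$x{\left(E,j \right)} = - \frac{5 \left(E + j\right)}{j + \frac{i}{8}}$ ($x{\left(E,j \right)} = - 5 \frac{E + j}{j + \frac{i}{8}} = - \frac{5 \left(E + j\right)}{j + \frac{i}{8}}$)
$O{\left(t,K \right)} = - \frac{256}{615} + \frac{8 i}{615}$ ($O{\left(t,K \right)} = \frac{40 \frac{1}{i + 8 \cdot 4} \left(\left(-1\right) \left(-3\right) - 4\right)}{3} = \frac{40 \frac{1}{i + 32} \left(3 - 4\right)}{3} = \frac{40 \frac{1}{32 + i} \left(-1\right)}{3} = \frac{40 \frac{32 - i}{1025} \left(-1\right)}{3} = \frac{- \frac{256}{205} + \frac{8 i}{205}}{3} = - \frac{256}{615} + \frac{8 i}{615}$)
$\left(O{\left(N{\left(0,-7 \right)},-2 \right)} - 2316\right) - 2623 = \left(\left(- \frac{256}{615} + \frac{8 i}{615}\right) - 2316\right) - 2623 = \left(- \frac{1424596}{615} + \frac{8 i}{615}\right) - 2623 = - \frac{3037741}{615} + \frac{8 i}{615}$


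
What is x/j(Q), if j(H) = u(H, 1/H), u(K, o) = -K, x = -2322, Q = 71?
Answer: 2322/71 ≈ 32.704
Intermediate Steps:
j(H) = -H
x/j(Q) = -2322/((-1*71)) = -2322/(-71) = -2322*(-1/71) = 2322/71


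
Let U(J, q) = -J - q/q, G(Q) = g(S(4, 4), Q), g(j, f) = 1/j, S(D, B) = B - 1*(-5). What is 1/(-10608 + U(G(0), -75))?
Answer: -9/95482 ≈ -9.4259e-5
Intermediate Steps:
S(D, B) = 5 + B (S(D, B) = B + 5 = 5 + B)
G(Q) = 1/9 (G(Q) = 1/(5 + 4) = 1/9)
U(J, q) = -1 - J (U(J, q) = -J - 1*1 = -J - 1 = -1 - J)
1/(-10608 + U(G(0), -75)) = 1/(-10608 + (-1 - 1*1/9)) = 1/(-10608 + (-1 - 1/9)) = 1/(-10608 - 10/9) = 1/(-95482/9) = -9/95482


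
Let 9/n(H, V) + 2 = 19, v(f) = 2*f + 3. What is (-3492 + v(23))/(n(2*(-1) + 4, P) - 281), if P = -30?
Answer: 58531/4768 ≈ 12.276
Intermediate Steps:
v(f) = 3 + 2*f
n(H, V) = 9/17 (n(H, V) = 9/(-2 + 19) = 9/17)
(-3492 + v(23))/(n(2*(-1) + 4, P) - 281) = (-3492 + (3 + 2*23))/(9/17 - 281) = (-3492 + (3 + 46))/(-4768/17) = (-3492 + 49)*(-17/4768) = -3443*(-17/4768) = 58531/4768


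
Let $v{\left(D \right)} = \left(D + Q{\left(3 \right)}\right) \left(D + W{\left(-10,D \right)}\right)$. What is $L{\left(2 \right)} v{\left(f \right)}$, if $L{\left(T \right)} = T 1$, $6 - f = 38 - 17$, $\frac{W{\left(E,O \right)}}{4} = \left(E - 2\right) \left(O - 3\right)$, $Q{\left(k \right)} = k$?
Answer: $-20376$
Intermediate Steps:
$W{\left(E,O \right)} = 4 \left(-3 + O\right) \left(-2 + E\right)$ ($W{\left(E,O \right)} = 4 \left(E - 2\right) \left(O - 3\right) = 4 \left(-2 + E\right) \left(-3 + O\right) = 4 \left(-3 + O\right) \left(-2 + E\right)$)
$f = -15$ ($f = 6 - \left(38 - 17\right) = 6 - 21 = -15$)
$L{\left(T \right)} = T$
$v{\left(D \right)} = \left(3 + D\right) \left(144 - 47 D\right)$ ($v{\left(D \right)} = \left(D + 3\right) \left(D + \left(24 - -120 - 8 D + 4 \left(-10\right) D\right)\right) = \left(3 + D\right) \left(D + \left(24 + 120 - 8 D - 40 D\right)\right) = \left(3 + D\right) \left(D - \left(-144 + 48 D\right)\right) = \left(3 + D\right) \left(144 - 47 D\right)$)
$L{\left(2 \right)} v{\left(f \right)} = 2 \left(432 - 47 \left(-15\right)^{2} + 3 \left(-15\right)\right) = 2 \left(432 - 10575 - 45\right) = 2 \left(-10188\right) = -20376$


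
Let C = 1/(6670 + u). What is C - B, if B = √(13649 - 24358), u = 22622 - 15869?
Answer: 1/13423 - I*√10709 ≈ 7.4499e-5 - 103.48*I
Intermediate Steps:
u = 6753
C = 1/13423 (C = 1/(6670 + 6753) = 1/13423 ≈ 7.4499e-5)
B = I*√10709 (B = √(-10709) = I*√10709 ≈ 103.48*I)
C - B = 1/13423 - I*√10709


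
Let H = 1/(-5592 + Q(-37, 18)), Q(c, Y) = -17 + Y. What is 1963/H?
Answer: -10975133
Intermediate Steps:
H = -1/5591 (H = 1/(-5592 + (-17 + 18)) = 1/(-5592 + 1) = 1/(-5591) = -1/5591 ≈ -0.00017886)
1963/H = 1963/(-1/5591) = 1963*(-5591) = -10975133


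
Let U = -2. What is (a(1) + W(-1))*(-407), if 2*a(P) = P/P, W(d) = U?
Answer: 1221/2 ≈ 610.50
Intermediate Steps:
W(d) = -2
a(P) = ½ (a(P) = (P/P)/2 = (½)*1 = ½)
(a(1) + W(-1))*(-407) = (½ - 2)*(-407) = -3/2*(-407) = 1221/2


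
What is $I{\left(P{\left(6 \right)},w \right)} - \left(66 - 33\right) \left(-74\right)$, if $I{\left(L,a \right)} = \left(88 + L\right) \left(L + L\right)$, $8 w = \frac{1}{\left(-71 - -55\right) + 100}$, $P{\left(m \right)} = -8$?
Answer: $1162$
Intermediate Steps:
$w = \frac{1}{672}$ ($w = \frac{1}{8 \left(\left(-71 - -55\right) + 100\right)} = \frac{1}{8 \left(\left(-71 + 55\right) + 100\right)} = \frac{1}{8 \left(-16 + 100\right)} = \frac{1}{8 \cdot 84} = \frac{1}{8} \cdot \frac{1}{84} = \frac{1}{672} \approx 0.0014881$)
$I{\left(L,a \right)} = 2 L \left(88 + L\right)$ ($I{\left(L,a \right)} = \left(88 + L\right) 2 L = 2 L \left(88 + L\right)$)
$I{\left(P{\left(6 \right)},w \right)} - \left(66 - 33\right) \left(-74\right) = 2 \left(-8\right) \left(88 - 8\right) - \left(66 - 33\right) \left(-74\right) = 2 \left(-8\right) 80 - 33 \left(-74\right) = -1280 - -2442 = -1280 + 2442 = 1162$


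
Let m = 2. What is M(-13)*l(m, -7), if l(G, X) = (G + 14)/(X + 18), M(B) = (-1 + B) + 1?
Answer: -208/11 ≈ -18.909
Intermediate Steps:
M(B) = B
l(G, X) = (14 + G)/(18 + X)
M(-13)*l(m, -7) = -13*(14 + 2)/(18 - 7) = -13*16/11 = -208/11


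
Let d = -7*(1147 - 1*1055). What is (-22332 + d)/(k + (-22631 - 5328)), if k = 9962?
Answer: 22976/17997 ≈ 1.2767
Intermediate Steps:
d = -644 (d = -7*(1147 - 1055) = -7*92 = -644)
(-22332 + d)/(k + (-22631 - 5328)) = (-22332 - 644)/(9962 + (-22631 - 5328)) = -22976/(9962 - 27959) = -22976/(-17997) = -22976*(-1/17997) = 22976/17997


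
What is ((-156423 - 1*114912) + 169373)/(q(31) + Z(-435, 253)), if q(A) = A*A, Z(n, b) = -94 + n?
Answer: -50981/216 ≈ -236.02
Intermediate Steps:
q(A) = A²
((-156423 - 1*114912) + 169373)/(q(31) + Z(-435, 253)) = ((-156423 - 1*114912) + 169373)/(31² + (-94 - 435)) = ((-156423 - 114912) + 169373)/(961 - 529) = (-271335 + 169373)/432 = -101962*1/432 = -50981/216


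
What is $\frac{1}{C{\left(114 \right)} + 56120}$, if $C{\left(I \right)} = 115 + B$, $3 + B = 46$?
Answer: $\frac{1}{56278} \approx 1.7769 \cdot 10^{-5}$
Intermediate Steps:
$B = 43$ ($B = -3 + 46 = 43$)
$C{\left(I \right)} = 158$ ($C{\left(I \right)} = 115 + 43 = 158$)
$\frac{1}{C{\left(114 \right)} + 56120} = \frac{1}{158 + 56120} = \frac{1}{56278}$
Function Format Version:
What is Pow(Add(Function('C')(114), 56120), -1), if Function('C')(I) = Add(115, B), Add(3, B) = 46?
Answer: Rational(1, 56278) ≈ 1.7769e-5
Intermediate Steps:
B = 43 (B = Add(-3, 46) = 43)
Function('C')(I) = 158 (Function('C')(I) = Add(115, 43) = 158)
Pow(Add(Function('C')(114), 56120), -1) = Pow(Add(158, 56120), -1) = Pow(56278, -1) = Rational(1, 56278)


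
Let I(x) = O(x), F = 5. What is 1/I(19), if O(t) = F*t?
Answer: 1/95 ≈ 0.010526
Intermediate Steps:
O(t) = 5*t
I(x) = 5*x
1/I(19) = 1/(5*19) = 1/95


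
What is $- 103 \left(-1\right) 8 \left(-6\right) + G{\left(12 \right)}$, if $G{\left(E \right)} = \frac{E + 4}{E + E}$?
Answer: $- \frac{14830}{3} \approx -4943.3$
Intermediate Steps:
$G{\left(E \right)} = \frac{4 + E}{2 E}$
$- 103 \left(-1\right) 8 \left(-6\right) + G{\left(12 \right)} = - 103 \left(-1\right) 8 \left(-6\right) + \frac{4 + 12}{2 \cdot 12} = - 103 \left(\left(-8\right) \left(-6\right)\right) + \frac{1}{2} \cdot \frac{1}{12} \cdot 16 = \left(-103\right) 48 + \frac{2}{3} = -4944 + \frac{2}{3} = - \frac{14830}{3}$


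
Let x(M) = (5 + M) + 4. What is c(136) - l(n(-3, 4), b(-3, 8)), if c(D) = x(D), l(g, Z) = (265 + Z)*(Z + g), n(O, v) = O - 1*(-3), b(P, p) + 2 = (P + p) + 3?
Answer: -1481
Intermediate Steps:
b(P, p) = 1 + P + p (b(P, p) = -2 + ((P + p) + 3) = -2 + (3 + P + p) = 1 + P + p)
n(O, v) = 3 + O (n(O, v) = O + 3 = 3 + O)
x(M) = 9 + M
c(D) = 9 + D
c(136) - l(n(-3, 4), b(-3, 8)) = (9 + 136) - ((1 - 3 + 8)² + 265*(1 - 3 + 8) + 265*(3 - 3) + (1 - 3 + 8)*(3 - 3)) = 145 - (6² + 265*6 + 265*0 + 6*0) = 145 - (36 + 1590 + 0 + 0) = 145 - 1*1626 = 145 - 1626 = -1481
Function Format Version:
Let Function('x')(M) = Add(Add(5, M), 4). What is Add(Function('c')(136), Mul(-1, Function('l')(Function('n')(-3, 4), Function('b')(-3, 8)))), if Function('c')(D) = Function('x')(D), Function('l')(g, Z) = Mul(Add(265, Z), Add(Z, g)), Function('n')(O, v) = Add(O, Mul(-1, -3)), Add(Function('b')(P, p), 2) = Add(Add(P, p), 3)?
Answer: -1481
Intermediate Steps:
Function('b')(P, p) = Add(1, P, p) (Function('b')(P, p) = Add(-2, Add(Add(P, p), 3)) = Add(-2, Add(3, P, p)) = Add(1, P, p))
Function('n')(O, v) = Add(3, O) (Function('n')(O, v) = Add(O, 3) = Add(3, O))
Function('x')(M) = Add(9, M)
Function('c')(D) = Add(9, D)
Add(Function('c')(136), Mul(-1, Function('l')(Function('n')(-3, 4), Function('b')(-3, 8)))) = Add(Add(9, 136), Mul(-1, Add(Pow(Add(1, -3, 8), 2), Mul(265, Add(1, -3, 8)), Mul(265, Add(3, -3)), Mul(Add(1, -3, 8), Add(3, -3))))) = Add(145, Mul(-1, Add(Pow(6, 2), Mul(265, 6), Mul(265, 0), Mul(6, 0)))) = Add(145, Mul(-1, Add(36, 1590, 0, 0))) = Add(145, Mul(-1, 1626)) = Add(145, -1626) = -1481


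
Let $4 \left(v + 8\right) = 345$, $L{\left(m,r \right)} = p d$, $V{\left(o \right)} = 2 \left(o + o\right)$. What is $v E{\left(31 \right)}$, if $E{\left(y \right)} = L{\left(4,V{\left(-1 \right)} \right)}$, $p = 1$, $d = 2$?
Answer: $\frac{313}{2} \approx 156.5$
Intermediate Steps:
$V{\left(o \right)} = 4 o$ ($V{\left(o \right)} = 2 \cdot 2 o = 4 o$)
$L{\left(m,r \right)} = 2$ ($L{\left(m,r \right)} = 1 \cdot 2 = 2$)
$v = \frac{313}{4}$ ($v = -8 + \frac{1}{4} \cdot 345 = -8 + \frac{345}{4} = \frac{313}{4} \approx 78.25$)
$E{\left(y \right)} = 2$
$v E{\left(31 \right)} = \frac{313}{4} \cdot 2 = \frac{313}{2}$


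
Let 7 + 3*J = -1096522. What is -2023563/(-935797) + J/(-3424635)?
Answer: 21816022572128/9614289477285 ≈ 2.2691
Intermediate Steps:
J = -1096529/3 (J = -7/3 + (⅓)*(-1096522) = -7/3 - 1096522/3 = -1096529/3 ≈ -3.6551e+5)
-2023563/(-935797) + J/(-3424635) = -2023563/(-935797) - 1096529/3/(-3424635) = -2023563*(-1/935797) - 1096529/3*(-1/3424635) = 2023563/935797 + 1096529/10273905 = 21816022572128/9614289477285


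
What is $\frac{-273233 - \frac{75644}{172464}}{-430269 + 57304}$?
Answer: $\frac{11780732939}{16080758940} \approx 0.7326$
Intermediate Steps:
$\frac{-273233 - \frac{75644}{172464}}{-430269 + 57304} = \frac{-273233 - \frac{18911}{43116}}{-372965} = \left(-273233 - \frac{18911}{43116}\right) \left(- \frac{1}{372965}\right) = \left(- \frac{11780732939}{43116}\right) \left(- \frac{1}{372965}\right) = \frac{11780732939}{16080758940}$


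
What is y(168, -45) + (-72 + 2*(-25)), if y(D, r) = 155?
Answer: 33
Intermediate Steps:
y(168, -45) + (-72 + 2*(-25)) = 155 + (-72 + 2*(-25)) = 155 + (-72 - 50) = 155 - 122 = 33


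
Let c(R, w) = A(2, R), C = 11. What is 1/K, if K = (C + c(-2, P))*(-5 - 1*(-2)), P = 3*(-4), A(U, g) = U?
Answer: -1/39 ≈ -0.025641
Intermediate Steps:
P = -12
c(R, w) = 2
K = -39 (K = (11 + 2)*(-5 - 1*(-2)) = 13*(-5 + 2) = 13*(-3) = -39)
1/K = 1/(-39) = -1/39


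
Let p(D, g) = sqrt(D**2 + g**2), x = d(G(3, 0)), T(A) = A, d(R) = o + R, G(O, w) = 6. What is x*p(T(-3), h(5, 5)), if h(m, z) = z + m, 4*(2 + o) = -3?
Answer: 13*sqrt(109)/4 ≈ 33.931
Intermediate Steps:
o = -11/4 (o = -2 + (1/4)*(-3) = -2 - 3/4 = -11/4 ≈ -2.7500)
h(m, z) = m + z
d(R) = -11/4 + R
x = 13/4 (x = -11/4 + 6 = 13/4 ≈ 3.2500)
x*p(T(-3), h(5, 5)) = 13*sqrt((-3)**2 + (5 + 5)**2)/4 = 13*sqrt(9 + 10**2)/4 = 13*sqrt(9 + 100)/4 = 13*sqrt(109)/4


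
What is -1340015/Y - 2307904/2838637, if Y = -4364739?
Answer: -6269582437501/12389909620743 ≈ -0.50602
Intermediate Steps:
-1340015/Y - 2307904/2838637 = -1340015/(-4364739) - 2307904/2838637 = -1340015*(-1/4364739) - 2307904*1/2838637 = 1340015/4364739 - 2307904/2838637 = -6269582437501/12389909620743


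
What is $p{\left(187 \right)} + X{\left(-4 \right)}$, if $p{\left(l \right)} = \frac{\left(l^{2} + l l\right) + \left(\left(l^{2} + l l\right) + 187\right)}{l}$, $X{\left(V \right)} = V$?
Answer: $745$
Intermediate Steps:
$p{\left(l \right)} = \frac{187 + 4 l^{2}}{l}$ ($p{\left(l \right)} = \frac{\left(l^{2} + l^{2}\right) + \left(\left(l^{2} + l^{2}\right) + 187\right)}{l} = \frac{2 l^{2} + \left(2 l^{2} + 187\right)}{l} = \frac{2 l^{2} + \left(187 + 2 l^{2}\right)}{l} = \frac{187 + 4 l^{2}}{l}$)
$p{\left(187 \right)} + X{\left(-4 \right)} = \left(4 \cdot 187 + \frac{187}{187}\right) - 4 = \left(748 + 187 \cdot \frac{1}{187}\right) - 4 = \left(748 + 1\right) - 4 = 749 - 4 = 745$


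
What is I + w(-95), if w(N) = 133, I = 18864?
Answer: 18997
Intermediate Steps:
I + w(-95) = 18864 + 133 = 18997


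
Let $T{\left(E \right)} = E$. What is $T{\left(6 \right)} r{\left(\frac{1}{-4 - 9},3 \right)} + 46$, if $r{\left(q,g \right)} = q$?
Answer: $\frac{592}{13} \approx 45.538$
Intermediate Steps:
$T{\left(6 \right)} r{\left(\frac{1}{-4 - 9},3 \right)} + 46 = \frac{6}{-4 - 9} + 46 = \frac{6}{-13} + 46 = 6 \left(- \frac{1}{13}\right) + 46 = - \frac{6}{13} + 46 = \frac{592}{13}$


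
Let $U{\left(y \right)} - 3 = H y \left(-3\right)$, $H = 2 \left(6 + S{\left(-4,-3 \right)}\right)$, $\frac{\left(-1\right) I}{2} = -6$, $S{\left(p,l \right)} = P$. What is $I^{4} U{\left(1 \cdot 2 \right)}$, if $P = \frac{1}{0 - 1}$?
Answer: $-1181952$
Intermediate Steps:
$P = -1$ ($P = \frac{1}{-1} = -1$)
$S{\left(p,l \right)} = -1$
$I = 12$ ($I = \left(-2\right) \left(-6\right) = 12$)
$H = 10$ ($H = 2 \left(6 - 1\right) = 2 \cdot 5 = 10$)
$U{\left(y \right)} = 3 - 30 y$ ($U{\left(y \right)} = 3 + 10 y \left(-3\right) = 3 + 10 \left(- 3 y\right) = 3 - 30 y$)
$I^{4} U{\left(1 \cdot 2 \right)} = 12^{4} \left(3 - 30 \cdot 1 \cdot 2\right) = 20736 \left(3 - 60\right) = 20736 \left(-57\right) = -1181952$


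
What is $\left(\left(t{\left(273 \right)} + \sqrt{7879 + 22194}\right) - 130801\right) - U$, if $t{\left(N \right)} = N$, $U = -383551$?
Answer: $253023 + \sqrt{30073} \approx 2.532 \cdot 10^{5}$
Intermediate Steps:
$\left(\left(t{\left(273 \right)} + \sqrt{7879 + 22194}\right) - 130801\right) - U = \left(\left(273 + \sqrt{7879 + 22194}\right) - 130801\right) - -383551 = \left(\left(273 + \sqrt{30073}\right) - 130801\right) + 383551 = \left(-130528 + \sqrt{30073}\right) + 383551 = 253023 + \sqrt{30073}$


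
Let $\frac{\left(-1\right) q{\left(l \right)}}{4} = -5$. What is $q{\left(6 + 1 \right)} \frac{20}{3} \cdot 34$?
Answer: $\frac{13600}{3} \approx 4533.3$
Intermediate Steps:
$q{\left(l \right)} = 20$ ($q{\left(l \right)} = \left(-4\right) \left(-5\right) = 20$)
$q{\left(6 + 1 \right)} \frac{20}{3} \cdot 34 = 20 \cdot \frac{20}{3} \cdot 34 = \frac{400}{3} \cdot 34 = \frac{13600}{3}$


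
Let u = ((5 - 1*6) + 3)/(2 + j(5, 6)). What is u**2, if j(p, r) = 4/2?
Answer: 1/4 ≈ 0.25000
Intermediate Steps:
j(p, r) = 2 (j(p, r) = 4*(1/2) = 2)
u = 1/2 (u = ((5 - 1*6) + 3)/(2 + 2) = ((5 - 6) + 3)/4 = (-1 + 3)*(1/4) = 2*(1/4) = 1/2 ≈ 0.50000)
u**2 = (1/2)**2 = 1/4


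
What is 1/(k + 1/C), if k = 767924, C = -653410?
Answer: 653410/501769220839 ≈ 1.3022e-6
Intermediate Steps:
1/(k + 1/C) = 1/(767924 + 1/(-653410)) = 1/(767924 - 1/653410) = 1/(501769220839/653410) = 653410/501769220839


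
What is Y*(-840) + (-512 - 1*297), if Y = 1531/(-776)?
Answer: 82282/97 ≈ 848.27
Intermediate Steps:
Y = -1531/776 (Y = 1531*(-1/776) = -1531/776 ≈ -1.9729)
Y*(-840) + (-512 - 1*297) = -1531/776*(-840) + (-512 - 1*297) = 160755/97 + (-512 - 297) = 160755/97 - 809 = 82282/97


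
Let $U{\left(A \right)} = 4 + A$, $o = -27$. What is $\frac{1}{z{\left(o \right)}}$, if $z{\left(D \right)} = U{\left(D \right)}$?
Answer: $- \frac{1}{23} \approx -0.043478$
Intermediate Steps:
$z{\left(D \right)} = 4 + D$
$\frac{1}{z{\left(o \right)}} = \frac{1}{4 - 27} = \frac{1}{-23} = - \frac{1}{23}$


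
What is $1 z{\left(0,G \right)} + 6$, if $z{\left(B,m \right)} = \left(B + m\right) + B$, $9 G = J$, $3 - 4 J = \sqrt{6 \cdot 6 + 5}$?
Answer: $\frac{73}{12} - \frac{\sqrt{41}}{36} \approx 5.9055$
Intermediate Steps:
$J = \frac{3}{4} - \frac{\sqrt{41}}{4}$ ($J = \frac{3}{4} - \frac{\sqrt{6 \cdot 6 + 5}}{4} = \frac{3}{4} - \frac{\sqrt{36 + 5}}{4} = \frac{3}{4} - \frac{\sqrt{41}}{4} \approx -0.85078$)
$G = \frac{1}{12} - \frac{\sqrt{41}}{36}$ ($G = \frac{\frac{3}{4} - \frac{\sqrt{41}}{4}}{9} = \frac{1}{12} - \frac{\sqrt{41}}{36} \approx -0.094531$)
$z{\left(B,m \right)} = m + 2 B$
$1 z{\left(0,G \right)} + 6 = 1 \left(\left(\frac{1}{12} - \frac{\sqrt{41}}{36}\right) + 2 \cdot 0\right) + 6 = 1 \left(\left(\frac{1}{12} - \frac{\sqrt{41}}{36}\right) + 0\right) + 6 = 1 \left(\frac{1}{12} - \frac{\sqrt{41}}{36}\right) + 6 = \left(\frac{1}{12} - \frac{\sqrt{41}}{36}\right) + 6 = \frac{73}{12} - \frac{\sqrt{41}}{36}$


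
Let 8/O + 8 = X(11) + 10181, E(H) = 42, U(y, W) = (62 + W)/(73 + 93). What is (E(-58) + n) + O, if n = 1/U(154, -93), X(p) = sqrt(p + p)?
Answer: 117567057256/3208187117 - 8*sqrt(22)/103489907 ≈ 36.646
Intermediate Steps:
X(p) = sqrt(2)*sqrt(p) (X(p) = sqrt(2*p) = sqrt(2)*sqrt(p))
U(y, W) = 31/83 + W/166 (U(y, W) = (62 + W)/166 = (62 + W)*(1/166) = 31/83 + W/166)
n = -166/31 (n = 1/(31/83 + (1/166)*(-93)) = 1/(31/83 - 93/166) = 1/(-31/166) = -166/31 ≈ -5.3548)
O = 8/(10173 + sqrt(22)) (O = 8/(-8 + (sqrt(2)*sqrt(11) + 10181)) = 8/(-8 + (sqrt(22) + 10181)) = 8/(-8 + (10181 + sqrt(22))) = 8/(10173 + sqrt(22)) ≈ 0.00078603)
(E(-58) + n) + O = (42 - 166/31) + (81384/103489907 - 8*sqrt(22)/103489907) = 1136/31 + (81384/103489907 - 8*sqrt(22)/103489907) = 117567057256/3208187117 - 8*sqrt(22)/103489907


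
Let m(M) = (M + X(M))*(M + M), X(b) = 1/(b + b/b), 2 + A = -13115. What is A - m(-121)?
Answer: -2544061/60 ≈ -42401.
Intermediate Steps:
A = -13117 (A = -2 - 13115 = -13117)
X(b) = 1/(1 + b) (X(b) = 1/(b + 1) = 1/(1 + b))
m(M) = 2*M*(M + 1/(1 + M)) (m(M) = (M + 1/(1 + M))*(M + M) = (M + 1/(1 + M))*(2*M) = 2*M*(M + 1/(1 + M)))
A - m(-121) = -13117 - 2*(-121)*(1 - 121*(1 - 121))/(1 - 121) = -13117 - 2*(-121)*(1 - 121*(-120))/(-120) = -13117 - 2*(-121)*(-1)*(1 + 14520)/120 = -13117 - 2*(-121)*(-1)*14521/120 = -13117 - 1*1757041/60 = -13117 - 1757041/60 = -2544061/60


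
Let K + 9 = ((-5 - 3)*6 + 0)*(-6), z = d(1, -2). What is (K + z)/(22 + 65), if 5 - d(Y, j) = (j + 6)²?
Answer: 268/87 ≈ 3.0805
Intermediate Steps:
d(Y, j) = 5 - (6 + j)² (d(Y, j) = 5 - (j + 6)² = 5 - (6 + j)²)
z = -11 (z = 5 - (6 - 2)² = 5 - 1*4² = 5 - 1*16 = 5 - 16 = -11)
K = 279 (K = -9 + ((-5 - 3)*6 + 0)*(-6) = -9 + (-8*6 + 0)*(-6) = -9 + (-48 + 0)*(-6) = -9 - 48*(-6) = -9 + 288 = 279)
(K + z)/(22 + 65) = (279 - 11)/(22 + 65) = 268/87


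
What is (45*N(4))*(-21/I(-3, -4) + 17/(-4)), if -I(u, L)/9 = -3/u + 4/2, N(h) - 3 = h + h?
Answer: -6875/4 ≈ -1718.8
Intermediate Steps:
N(h) = 3 + 2*h (N(h) = 3 + (h + h) = 3 + 2*h)
I(u, L) = -18 + 27/u (I(u, L) = -9*(-3/u + 4/2) = -9*(-3/u + 4*(1/2)) = -9*(-3/u + 2) = -9*(2 - 3/u) = -18 + 27/u)
(45*N(4))*(-21/I(-3, -4) + 17/(-4)) = (45*(3 + 2*4))*(-21/(-18 + 27/(-3)) + 17/(-4)) = (45*(3 + 8))*(-21/(-18 + 27*(-1/3)) + 17*(-1/4)) = (45*11)*(-21/(-18 - 9) - 17/4) = 495*(-21/(-27) - 17/4) = 495*(-21*(-1/27) - 17/4) = 495*(7/9 - 17/4) = 495*(-125/36) = -6875/4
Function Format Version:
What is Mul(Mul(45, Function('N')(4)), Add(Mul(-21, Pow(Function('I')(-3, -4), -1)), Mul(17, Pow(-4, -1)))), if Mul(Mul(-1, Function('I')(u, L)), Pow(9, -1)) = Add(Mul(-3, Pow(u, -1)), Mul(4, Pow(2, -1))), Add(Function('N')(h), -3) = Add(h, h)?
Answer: Rational(-6875, 4) ≈ -1718.8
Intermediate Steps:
Function('N')(h) = Add(3, Mul(2, h)) (Function('N')(h) = Add(3, Add(h, h)) = Add(3, Mul(2, h)))
Function('I')(u, L) = Add(-18, Mul(27, Pow(u, -1))) (Function('I')(u, L) = Mul(-9, Add(Mul(-3, Pow(u, -1)), Mul(4, Pow(2, -1)))) = Mul(-9, Add(Mul(-3, Pow(u, -1)), Mul(4, Rational(1, 2)))) = Mul(-9, Add(Mul(-3, Pow(u, -1)), 2)) = Mul(-9, Add(2, Mul(-3, Pow(u, -1)))) = Add(-18, Mul(27, Pow(u, -1))))
Mul(Mul(45, Function('N')(4)), Add(Mul(-21, Pow(Function('I')(-3, -4), -1)), Mul(17, Pow(-4, -1)))) = Mul(Mul(45, Add(3, Mul(2, 4))), Add(Mul(-21, Pow(Add(-18, Mul(27, Pow(-3, -1))), -1)), Mul(17, Pow(-4, -1)))) = Mul(Mul(45, Add(3, 8)), Add(Mul(-21, Pow(Add(-18, Mul(27, Rational(-1, 3))), -1)), Mul(17, Rational(-1, 4)))) = Mul(Mul(45, 11), Add(Mul(-21, Pow(Add(-18, -9), -1)), Rational(-17, 4))) = Mul(495, Add(Mul(-21, Pow(-27, -1)), Rational(-17, 4))) = Mul(495, Add(Mul(-21, Rational(-1, 27)), Rational(-17, 4))) = Mul(495, Add(Rational(7, 9), Rational(-17, 4))) = Mul(495, Rational(-125, 36)) = Rational(-6875, 4)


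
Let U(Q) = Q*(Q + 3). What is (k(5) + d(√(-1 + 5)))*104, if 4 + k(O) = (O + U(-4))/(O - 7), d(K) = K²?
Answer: -468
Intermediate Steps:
U(Q) = Q*(3 + Q)
k(O) = -4 + (4 + O)/(-7 + O) (k(O) = -4 + (O - 4*(3 - 4))/(O - 7) = -4 + (O - 4*(-1))/(-7 + O) = -4 + (O + 4)/(-7 + O) = -4 + (4 + O)/(-7 + O))
(k(5) + d(√(-1 + 5)))*104 = ((32 - 3*5)/(-7 + 5) + (√(-1 + 5))²)*104 = ((32 - 15)/(-2) + (√4)²)*104 = (-½*17 + 2²)*104 = (-17/2 + 4)*104 = -9/2*104 = -468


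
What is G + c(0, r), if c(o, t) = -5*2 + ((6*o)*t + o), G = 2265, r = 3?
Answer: 2255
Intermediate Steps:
c(o, t) = -10 + o + 6*o*t (c(o, t) = -10 + (6*o*t + o) = -10 + (o + 6*o*t) = -10 + o + 6*o*t)
G + c(0, r) = 2265 + (-10 + 0 + 6*0*3) = 2265 + (-10 + 0 + 0) = 2265 - 10 = 2255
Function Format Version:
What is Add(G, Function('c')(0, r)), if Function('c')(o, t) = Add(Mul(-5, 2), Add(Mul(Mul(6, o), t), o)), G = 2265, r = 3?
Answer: 2255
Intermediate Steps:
Function('c')(o, t) = Add(-10, o, Mul(6, o, t)) (Function('c')(o, t) = Add(-10, Add(Mul(6, o, t), o)) = Add(-10, Add(o, Mul(6, o, t))) = Add(-10, o, Mul(6, o, t)))
Add(G, Function('c')(0, r)) = Add(2265, Add(-10, 0, Mul(6, 0, 3))) = Add(2265, Add(-10, 0, 0)) = Add(2265, -10) = 2255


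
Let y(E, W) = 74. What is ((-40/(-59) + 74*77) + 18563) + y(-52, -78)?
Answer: 1435805/59 ≈ 24336.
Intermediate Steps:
((-40/(-59) + 74*77) + 18563) + y(-52, -78) = ((-40/(-59) + 74*77) + 18563) + 74 = ((-40*(-1/59) + 5698) + 18563) + 74 = ((40/59 + 5698) + 18563) + 74 = (336222/59 + 18563) + 74 = 1431439/59 + 74 = 1435805/59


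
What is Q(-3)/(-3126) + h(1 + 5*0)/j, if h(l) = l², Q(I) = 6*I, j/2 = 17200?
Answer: 103721/17922400 ≈ 0.0057872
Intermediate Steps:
j = 34400 (j = 2*17200 = 34400)
Q(-3)/(-3126) + h(1 + 5*0)/j = (6*(-3))/(-3126) + (1 + 5*0)²/34400 = -18*(-1/3126) + (1 + 0)²*(1/34400) = 3/521 + 1²*(1/34400) = 3/521 + 1*(1/34400) = 3/521 + 1/34400 = 103721/17922400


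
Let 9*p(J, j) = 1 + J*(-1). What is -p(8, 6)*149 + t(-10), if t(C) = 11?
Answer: 1142/9 ≈ 126.89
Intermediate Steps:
p(J, j) = ⅑ - J/9 (p(J, j) = (1 + J*(-1))/9 = (1 - J)/9 = ⅑ - J/9)
-p(8, 6)*149 + t(-10) = -(⅑ - ⅑*8)*149 + 11 = -(⅑ - 8/9)*149 + 11 = -1*(-7/9)*149 + 11 = (7/9)*149 + 11 = 1043/9 + 11 = 1142/9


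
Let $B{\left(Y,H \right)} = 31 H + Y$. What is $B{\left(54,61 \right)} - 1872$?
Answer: $73$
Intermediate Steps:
$B{\left(Y,H \right)} = Y + 31 H$
$B{\left(54,61 \right)} - 1872 = \left(54 + 31 \cdot 61\right) - 1872 = \left(54 + 1891\right) - 1872 = 1945 - 1872 = 73$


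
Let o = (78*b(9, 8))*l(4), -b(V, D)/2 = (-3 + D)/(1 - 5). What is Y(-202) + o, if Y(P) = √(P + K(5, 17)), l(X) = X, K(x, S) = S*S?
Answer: 780 + √87 ≈ 789.33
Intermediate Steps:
K(x, S) = S²
b(V, D) = -3/2 + D/2 (b(V, D) = -2*(-3 + D)/(1 - 5) = -2*(-3 + D)/(-4) = -2*(-3 + D)*(-1)/4 = -2*(¾ - D/4) = -3/2 + D/2)
o = 780 (o = (78*(-3/2 + (½)*8))*4 = (78*(-3/2 + 4))*4 = (78*(5/2))*4 = 195*4 = 780)
Y(P) = √(289 + P) (Y(P) = √(P + 17²) = √(P + 289) = √(289 + P))
Y(-202) + o = √(289 - 202) + 780 = √87 + 780 = 780 + √87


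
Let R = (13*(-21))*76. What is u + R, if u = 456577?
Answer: 435829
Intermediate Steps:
R = -20748 (R = -273*76 = -20748)
u + R = 456577 - 20748 = 435829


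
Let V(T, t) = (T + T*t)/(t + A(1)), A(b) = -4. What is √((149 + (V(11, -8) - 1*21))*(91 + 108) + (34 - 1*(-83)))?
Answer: √967173/6 ≈ 163.91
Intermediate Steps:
V(T, t) = (T + T*t)/(-4 + t) (V(T, t) = (T + T*t)/(t - 4) = (T + T*t)/(-4 + t))
√((149 + (V(11, -8) - 1*21))*(91 + 108) + (34 - 1*(-83))) = √((149 + (11*(1 - 8)/(-4 - 8) - 1*21))*(91 + 108) + (34 - 1*(-83))) = √((149 + (11*(-7)/(-12) - 21))*199 + (34 + 83)) = √((149 + (11*(-1/12)*(-7) - 21))*199 + 117) = √((149 + (77/12 - 21))*199 + 117) = √((149 - 175/12)*199 + 117) = √((1613/12)*199 + 117) = √(320987/12 + 117) = √(322391/12) = √967173/6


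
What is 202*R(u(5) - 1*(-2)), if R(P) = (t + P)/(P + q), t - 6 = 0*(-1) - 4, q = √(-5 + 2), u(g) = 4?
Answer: 3232/13 - 1616*I*√3/39 ≈ 248.62 - 71.769*I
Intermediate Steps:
q = I*√3 (q = √(-3) = I*√3 ≈ 1.732*I)
t = 2 (t = 6 + (0*(-1) - 4) = 6 + (0 - 4) = 6 - 4 = 2)
R(P) = (2 + P)/(P + I*√3)
202*R(u(5) - 1*(-2)) = 202*((2 + (4 - 1*(-2)))/((4 - 1*(-2)) + I*√3)) = 202*((2 + (4 + 2))/((4 + 2) + I*√3)) = 202*((2 + 6)/(6 + I*√3)) = 202*(8/(6 + I*√3)) = 1616/(6 + I*√3)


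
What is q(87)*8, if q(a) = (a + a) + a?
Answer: 2088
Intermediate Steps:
q(a) = 3*a (q(a) = 2*a + a = 3*a)
q(87)*8 = (3*87)*8 = 261*8 = 2088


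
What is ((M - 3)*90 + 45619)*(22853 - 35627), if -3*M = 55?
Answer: -558211026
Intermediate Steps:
M = -55/3 (M = -⅓*55 = -55/3 ≈ -18.333)
((M - 3)*90 + 45619)*(22853 - 35627) = ((-55/3 - 3)*90 + 45619)*(22853 - 35627) = (-64/3*90 + 45619)*(-12774) = (-1920 + 45619)*(-12774) = 43699*(-12774) = -558211026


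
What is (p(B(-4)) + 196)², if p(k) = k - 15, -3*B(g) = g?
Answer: 299209/9 ≈ 33245.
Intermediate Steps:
B(g) = -g/3
p(k) = -15 + k
(p(B(-4)) + 196)² = ((-15 - ⅓*(-4)) + 196)² = ((-15 + 4/3) + 196)² = (-41/3 + 196)² = (547/3)² = 299209/9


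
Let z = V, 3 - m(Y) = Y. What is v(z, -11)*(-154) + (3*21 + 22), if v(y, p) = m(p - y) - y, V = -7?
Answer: -2071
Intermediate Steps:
m(Y) = 3 - Y
z = -7
v(y, p) = 3 - p (v(y, p) = (3 - (p - y)) - y = (3 + (y - p)) - y = (3 + y - p) - y = 3 - p)
v(z, -11)*(-154) + (3*21 + 22) = (3 - 1*(-11))*(-154) + (3*21 + 22) = (3 + 11)*(-154) + (63 + 22) = 14*(-154) + 85 = -2156 + 85 = -2071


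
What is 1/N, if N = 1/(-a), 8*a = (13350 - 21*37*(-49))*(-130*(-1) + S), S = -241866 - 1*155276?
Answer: 5103887019/2 ≈ 2.5519e+9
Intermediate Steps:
S = -397142 (S = -241866 - 155276 = -397142)
a = -5103887019/2 (a = ((13350 - 21*37*(-49))*(-130*(-1) - 397142))/8 = ((13350 - 777*(-49))*(130 - 397142))/8 = ((13350 + 38073)*(-397012))/8 = (51423*(-397012))/8 = (⅛)*(-20415548076) = -5103887019/2 ≈ -2.5519e+9)
N = 2/5103887019 (N = 1/(-1*(-5103887019/2)) = 1/(5103887019/2) = 2/5103887019 ≈ 3.9186e-10)
1/N = 1/(2/5103887019) = 5103887019/2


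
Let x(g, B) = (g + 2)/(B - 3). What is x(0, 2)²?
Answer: 4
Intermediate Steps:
x(g, B) = (2 + g)/(-3 + B)
x(0, 2)² = ((2 + 0)/(-3 + 2))² = (2/(-1))² = (-1*2)² = (-2)² = 4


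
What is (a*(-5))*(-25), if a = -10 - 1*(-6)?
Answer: -500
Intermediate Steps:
a = -4 (a = -10 + 6 = -4)
(a*(-5))*(-25) = -4*(-5)*(-25) = 20*(-25) = -500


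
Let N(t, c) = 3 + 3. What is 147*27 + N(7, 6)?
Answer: 3975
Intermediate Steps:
N(t, c) = 6
147*27 + N(7, 6) = 147*27 + 6 = 3969 + 6 = 3975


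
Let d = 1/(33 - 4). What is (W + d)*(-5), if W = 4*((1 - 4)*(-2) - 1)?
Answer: -2905/29 ≈ -100.17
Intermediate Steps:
d = 1/29 ≈ 0.034483
W = 20 (W = 4*(-3*(-2) - 1) = 4*(6 - 1) = 4*5 = 20)
(W + d)*(-5) = (20 + 1/29)*(-5) = (581/29)*(-5) = -2905/29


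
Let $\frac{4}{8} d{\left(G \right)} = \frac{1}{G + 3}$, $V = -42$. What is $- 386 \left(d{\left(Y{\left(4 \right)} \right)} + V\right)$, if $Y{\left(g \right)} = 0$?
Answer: $\frac{47864}{3} \approx 15955.0$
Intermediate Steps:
$d{\left(G \right)} = \frac{2}{3 + G}$ ($d{\left(G \right)} = \frac{2}{G + 3} = \frac{2}{3 + G}$)
$- 386 \left(d{\left(Y{\left(4 \right)} \right)} + V\right) = - 386 \left(\frac{2}{3 + 0} - 42\right) = - 386 \left(\frac{2}{3} - 42\right) = \left(-386\right) \left(- \frac{124}{3}\right) = \frac{47864}{3}$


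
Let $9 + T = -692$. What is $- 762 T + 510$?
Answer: $534672$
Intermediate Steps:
$T = -701$ ($T = -9 - 692 = -701$)
$- 762 T + 510 = \left(-762\right) \left(-701\right) + 510 = 534162 + 510 = 534672$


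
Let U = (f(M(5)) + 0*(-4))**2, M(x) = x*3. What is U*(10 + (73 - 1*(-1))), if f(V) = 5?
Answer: 2100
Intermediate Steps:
M(x) = 3*x
U = 25 (U = (5 + 0*(-4))**2 = (5 + 0)**2 = 5**2 = 25)
U*(10 + (73 - 1*(-1))) = 25*(10 + (73 - 1*(-1))) = 25*(10 + (73 + 1)) = 25*(10 + 74) = 25*84 = 2100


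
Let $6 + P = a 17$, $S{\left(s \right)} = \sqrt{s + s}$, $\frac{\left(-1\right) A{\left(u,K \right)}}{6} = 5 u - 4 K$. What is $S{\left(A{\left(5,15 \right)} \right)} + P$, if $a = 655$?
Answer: $11129 + 2 \sqrt{105} \approx 11150.0$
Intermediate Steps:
$A{\left(u,K \right)} = - 30 u + 24 K$ ($A{\left(u,K \right)} = - 6 \left(5 u - 4 K\right) = - 6 \left(- 4 K + 5 u\right) = - 30 u + 24 K$)
$S{\left(s \right)} = \sqrt{2} \sqrt{s}$ ($S{\left(s \right)} = \sqrt{2 s} = \sqrt{2} \sqrt{s}$)
$P = 11129$ ($P = -6 + 655 \cdot 17 = -6 + 11135 = 11129$)
$S{\left(A{\left(5,15 \right)} \right)} + P = \sqrt{2} \sqrt{\left(-30\right) 5 + 24 \cdot 15} + 11129 = \sqrt{2} \sqrt{-150 + 360} + 11129 = \sqrt{2} \sqrt{210} + 11129 = 2 \sqrt{105} + 11129 = 11129 + 2 \sqrt{105}$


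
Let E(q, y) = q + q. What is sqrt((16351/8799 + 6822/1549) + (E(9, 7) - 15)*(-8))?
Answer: I*sqrt(3295065540365697)/13629651 ≈ 4.2116*I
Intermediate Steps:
E(q, y) = 2*q
sqrt((16351/8799 + 6822/1549) + (E(9, 7) - 15)*(-8)) = sqrt((16351/8799 + 6822/1549) + (2*9 - 15)*(-8)) = sqrt((16351*(1/8799) + 6822*(1/1549)) + (18 - 15)*(-8)) = sqrt((16351/8799 + 6822/1549) + 3*(-8)) = sqrt(85354477/13629651 - 24) = sqrt(-241757147/13629651) = I*sqrt(3295065540365697)/13629651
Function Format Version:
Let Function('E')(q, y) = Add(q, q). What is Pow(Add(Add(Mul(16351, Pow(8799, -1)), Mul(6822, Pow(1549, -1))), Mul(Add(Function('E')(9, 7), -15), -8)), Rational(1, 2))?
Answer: Mul(Rational(1, 13629651), I, Pow(3295065540365697, Rational(1, 2))) ≈ Mul(4.2116, I)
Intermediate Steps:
Function('E')(q, y) = Mul(2, q)
Pow(Add(Add(Mul(16351, Pow(8799, -1)), Mul(6822, Pow(1549, -1))), Mul(Add(Function('E')(9, 7), -15), -8)), Rational(1, 2)) = Pow(Add(Add(Mul(16351, Pow(8799, -1)), Mul(6822, Pow(1549, -1))), Mul(Add(Mul(2, 9), -15), -8)), Rational(1, 2)) = Pow(Add(Add(Mul(16351, Rational(1, 8799)), Mul(6822, Rational(1, 1549))), Mul(Add(18, -15), -8)), Rational(1, 2)) = Pow(Add(Add(Rational(16351, 8799), Rational(6822, 1549)), Mul(3, -8)), Rational(1, 2)) = Pow(Add(Rational(85354477, 13629651), -24), Rational(1, 2)) = Pow(Rational(-241757147, 13629651), Rational(1, 2)) = Mul(Rational(1, 13629651), I, Pow(3295065540365697, Rational(1, 2)))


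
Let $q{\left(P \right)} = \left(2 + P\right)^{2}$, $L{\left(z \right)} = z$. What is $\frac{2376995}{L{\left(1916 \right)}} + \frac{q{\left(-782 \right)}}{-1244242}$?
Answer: $\frac{1478195659195}{1191983836} \approx 1240.1$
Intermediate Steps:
$\frac{2376995}{L{\left(1916 \right)}} + \frac{q{\left(-782 \right)}}{-1244242} = \frac{2376995}{1916} + \frac{\left(2 - 782\right)^{2}}{-1244242} = 2376995 \cdot \frac{1}{1916} + \left(-780\right)^{2} \left(- \frac{1}{1244242}\right) = \frac{2376995}{1916} + 608400 \left(- \frac{1}{1244242}\right) = \frac{2376995}{1916} - \frac{304200}{622121} = \frac{1478195659195}{1191983836}$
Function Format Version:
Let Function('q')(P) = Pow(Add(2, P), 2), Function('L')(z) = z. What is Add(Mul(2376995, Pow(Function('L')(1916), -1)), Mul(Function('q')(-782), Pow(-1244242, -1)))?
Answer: Rational(1478195659195, 1191983836) ≈ 1240.1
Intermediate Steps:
Add(Mul(2376995, Pow(Function('L')(1916), -1)), Mul(Function('q')(-782), Pow(-1244242, -1))) = Add(Mul(2376995, Pow(1916, -1)), Mul(Pow(Add(2, -782), 2), Pow(-1244242, -1))) = Add(Mul(2376995, Rational(1, 1916)), Mul(Pow(-780, 2), Rational(-1, 1244242))) = Add(Rational(2376995, 1916), Mul(608400, Rational(-1, 1244242))) = Add(Rational(2376995, 1916), Rational(-304200, 622121)) = Rational(1478195659195, 1191983836)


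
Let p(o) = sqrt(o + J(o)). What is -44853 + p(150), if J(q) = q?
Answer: -44853 + 10*sqrt(3) ≈ -44836.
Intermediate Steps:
p(o) = sqrt(2)*sqrt(o) (p(o) = sqrt(o + o) = sqrt(2*o) = sqrt(2)*sqrt(o))
-44853 + p(150) = -44853 + sqrt(2)*sqrt(150) = -44853 + sqrt(2)*(5*sqrt(6)) = -44853 + 10*sqrt(3)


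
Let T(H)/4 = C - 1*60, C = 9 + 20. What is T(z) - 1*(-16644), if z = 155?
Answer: 16520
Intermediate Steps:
C = 29
T(H) = -124 (T(H) = 4*(29 - 1*60) = 4*(29 - 60) = 4*(-31) = -124)
T(z) - 1*(-16644) = -124 - 1*(-16644) = -124 + 16644 = 16520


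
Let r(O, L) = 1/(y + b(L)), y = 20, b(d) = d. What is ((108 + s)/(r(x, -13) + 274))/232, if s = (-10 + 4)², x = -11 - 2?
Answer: 126/55651 ≈ 0.0022641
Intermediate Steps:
x = -13
s = 36 (s = (-6)² = 36)
r(O, L) = 1/(20 + L)
((108 + s)/(r(x, -13) + 274))/232 = ((108 + 36)/(1/(20 - 13) + 274))/232 = (144/(1/7 + 274))*(1/232) = (144/(⅐ + 274))*(1/232) = (144/(1919/7))*(1/232) = (144*(7/1919))*(1/232) = (1008/1919)*(1/232) = 126/55651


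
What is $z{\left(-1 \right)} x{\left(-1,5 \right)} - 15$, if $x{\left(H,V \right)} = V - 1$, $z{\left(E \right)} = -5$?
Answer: $-35$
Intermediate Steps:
$x{\left(H,V \right)} = -1 + V$
$z{\left(-1 \right)} x{\left(-1,5 \right)} - 15 = - 5 \left(-1 + 5\right) - 15 = \left(-5\right) 4 - 15 = -20 - 15 = -35$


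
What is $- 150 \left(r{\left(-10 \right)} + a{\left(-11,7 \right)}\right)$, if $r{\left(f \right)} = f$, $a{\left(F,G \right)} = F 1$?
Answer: $3150$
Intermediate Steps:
$a{\left(F,G \right)} = F$
$- 150 \left(r{\left(-10 \right)} + a{\left(-11,7 \right)}\right) = - 150 \left(-10 - 11\right) = \left(-150\right) \left(-21\right) = 3150$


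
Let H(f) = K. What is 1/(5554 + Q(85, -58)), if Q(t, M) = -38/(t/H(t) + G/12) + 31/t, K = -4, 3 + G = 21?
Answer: 6715/37310479 ≈ 0.00017998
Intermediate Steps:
G = 18 (G = -3 + 21 = 18)
H(f) = -4
Q(t, M) = -38/(3/2 - t/4) + 31/t (Q(t, M) = -38/(t/(-4) + 18/12) + 31/t = -38/(t*(-¼) + 18*(1/12)) + 31/t = -38/(-t/4 + 3/2) + 31/t = -38/(3/2 - t/4) + 31/t)
1/(5554 + Q(85, -58)) = 1/(5554 + 3*(-62 + 61*85)/(85*(-6 + 85))) = 1/(5554 + 3*(1/85)*(-62 + 5185)/79) = 1/(5554 + 3*(1/85)*(1/79)*5123) = 1/(5554 + 15369/6715) = 1/(37310479/6715) = 6715/37310479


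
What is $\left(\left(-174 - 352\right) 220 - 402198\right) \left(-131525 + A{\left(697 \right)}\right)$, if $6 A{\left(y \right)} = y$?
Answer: $\frac{204177000427}{3} \approx 6.8059 \cdot 10^{10}$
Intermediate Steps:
$A{\left(y \right)} = \frac{y}{6}$
$\left(\left(-174 - 352\right) 220 - 402198\right) \left(-131525 + A{\left(697 \right)}\right) = \left(\left(-174 - 352\right) 220 - 402198\right) \left(-131525 + \frac{1}{6} \cdot 697\right) = \left(\left(-526\right) 220 - 402198\right) \left(-131525 + \frac{697}{6}\right) = \left(-115720 - 402198\right) \left(- \frac{788453}{6}\right) = \left(-517918\right) \left(- \frac{788453}{6}\right) = \frac{204177000427}{3}$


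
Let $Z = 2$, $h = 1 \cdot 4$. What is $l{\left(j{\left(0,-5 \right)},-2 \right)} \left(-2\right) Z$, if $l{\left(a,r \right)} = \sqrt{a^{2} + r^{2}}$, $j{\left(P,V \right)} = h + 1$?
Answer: $- 4 \sqrt{29} \approx -21.541$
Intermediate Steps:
$h = 4$
$j{\left(P,V \right)} = 5$ ($j{\left(P,V \right)} = 4 + 1 = 5$)
$l{\left(j{\left(0,-5 \right)},-2 \right)} \left(-2\right) Z = \sqrt{5^{2} + \left(-2\right)^{2}} \left(-2\right) 2 = \sqrt{25 + 4} \left(-2\right) 2 = \sqrt{29} \left(-2\right) 2 = - 2 \sqrt{29} \cdot 2 = - 4 \sqrt{29}$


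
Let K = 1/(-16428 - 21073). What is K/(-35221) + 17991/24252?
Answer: 7920973865921/10677530876564 ≈ 0.74184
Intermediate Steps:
K = -1/37501 (K = 1/(-37501) = -1/37501 ≈ -2.6666e-5)
K/(-35221) + 17991/24252 = -1/37501/(-35221) + 17991/24252 = -1/37501*(-1/35221) + 17991*(1/24252) = 1/1320822721 + 5997/8084 = 7920973865921/10677530876564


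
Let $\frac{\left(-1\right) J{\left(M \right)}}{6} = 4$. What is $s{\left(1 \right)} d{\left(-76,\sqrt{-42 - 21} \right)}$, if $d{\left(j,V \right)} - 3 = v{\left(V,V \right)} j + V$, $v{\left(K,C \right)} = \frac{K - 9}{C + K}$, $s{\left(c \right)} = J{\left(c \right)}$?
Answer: $840 + \frac{2232 i \sqrt{7}}{7} \approx 840.0 + 843.62 i$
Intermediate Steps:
$J{\left(M \right)} = -24$ ($J{\left(M \right)} = \left(-6\right) 4 = -24$)
$s{\left(c \right)} = -24$
$v{\left(K,C \right)} = \frac{-9 + K}{C + K}$
$d{\left(j,V \right)} = 3 + V + \frac{j \left(-9 + V\right)}{2 V}$ ($d{\left(j,V \right)} = 3 + \left(\frac{-9 + V}{V + V} j + V\right) = 3 + \left(\frac{-9 + V}{2 V} j + V\right) = 3 + \left(\frac{j \left(-9 + V\right)}{2 V} + V\right) = 3 + \left(V + \frac{j \left(-9 + V\right)}{2 V}\right) = 3 + V + \frac{j \left(-9 + V\right)}{2 V}$)
$s{\left(1 \right)} d{\left(-76,\sqrt{-42 - 21} \right)} = - 24 \frac{\sqrt{-42 - 21} \left(3 + \sqrt{-42 - 21}\right) + \frac{1}{2} \left(-76\right) \left(-9 + \sqrt{-42 - 21}\right)}{\sqrt{-42 - 21}} = - 24 \frac{\sqrt{-63} \left(3 + \sqrt{-63}\right) + \frac{1}{2} \left(-76\right) \left(-9 + \sqrt{-63}\right)}{\sqrt{-63}} = - 24 \frac{3 i \sqrt{7} \left(3 + 3 i \sqrt{7}\right) + \frac{1}{2} \left(-76\right) \left(-9 + 3 i \sqrt{7}\right)}{3 i \sqrt{7}} = - 24 - \frac{i \sqrt{7}}{21} \left(3 i \sqrt{7} \left(3 + 3 i \sqrt{7}\right) + \left(342 - 114 i \sqrt{7}\right)\right) = - 24 - \frac{i \sqrt{7}}{21} \left(342 - 114 i \sqrt{7} + 3 i \sqrt{7} \left(3 + 3 i \sqrt{7}\right)\right) = - 24 \left(- \frac{i \sqrt{7} \left(342 - 114 i \sqrt{7} + 3 i \sqrt{7} \left(3 + 3 i \sqrt{7}\right)\right)}{21}\right) = \frac{8 i \sqrt{7} \left(342 - 114 i \sqrt{7} + 3 i \sqrt{7} \left(3 + 3 i \sqrt{7}\right)\right)}{7}$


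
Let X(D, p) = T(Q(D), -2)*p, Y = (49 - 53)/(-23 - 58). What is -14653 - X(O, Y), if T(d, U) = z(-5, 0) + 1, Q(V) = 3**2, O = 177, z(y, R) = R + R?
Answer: -1186897/81 ≈ -14653.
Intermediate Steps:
z(y, R) = 2*R
Q(V) = 9
Y = 4/81 (Y = -4/(-81) = -4*(-1/81) = 4/81 ≈ 0.049383)
T(d, U) = 1 (T(d, U) = 2*0 + 1 = 0 + 1 = 1)
X(D, p) = p (X(D, p) = 1*p = p)
-14653 - X(O, Y) = -14653 - 1*4/81 = -14653 - 4/81 = -1186897/81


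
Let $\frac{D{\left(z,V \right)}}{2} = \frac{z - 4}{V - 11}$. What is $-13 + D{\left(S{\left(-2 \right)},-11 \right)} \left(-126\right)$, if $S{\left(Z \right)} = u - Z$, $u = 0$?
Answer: $- \frac{395}{11} \approx -35.909$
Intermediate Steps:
$S{\left(Z \right)} = - Z$ ($S{\left(Z \right)} = 0 - Z = - Z$)
$D{\left(z,V \right)} = \frac{2 \left(-4 + z\right)}{-11 + V}$ ($D{\left(z,V \right)} = 2 \frac{z - 4}{V - 11} = 2 \frac{-4 + z}{-11 + V} = \frac{2 \left(-4 + z\right)}{-11 + V}$)
$-13 + D{\left(S{\left(-2 \right)},-11 \right)} \left(-126\right) = -13 + \frac{2 \left(-4 - -2\right)}{-11 - 11} \left(-126\right) = -13 + \frac{2 \left(-4 + 2\right)}{-22} \left(-126\right) = -13 + 2 \left(- \frac{1}{22}\right) \left(-2\right) \left(-126\right) = -13 + \frac{2}{11} \left(-126\right) = -13 - \frac{252}{11} = - \frac{395}{11}$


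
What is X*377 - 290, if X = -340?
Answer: -128470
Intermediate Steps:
X*377 - 290 = -340*377 - 290 = -128180 - 290 = -128470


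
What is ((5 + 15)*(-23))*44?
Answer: -20240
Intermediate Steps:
((5 + 15)*(-23))*44 = (20*(-23))*44 = -460*44 = -20240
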